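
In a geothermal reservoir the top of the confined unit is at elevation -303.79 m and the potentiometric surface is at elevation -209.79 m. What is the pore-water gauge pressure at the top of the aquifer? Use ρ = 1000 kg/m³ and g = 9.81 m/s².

Pressure head at the aquifer top: ψ = h − z = -209.79 − (-303.79) = 94.00 m.
P = ρgψ = 1000 × 9.81 × 94.00 = 922140 Pa ≈ 922 kPa.

P ≈ 922 kPa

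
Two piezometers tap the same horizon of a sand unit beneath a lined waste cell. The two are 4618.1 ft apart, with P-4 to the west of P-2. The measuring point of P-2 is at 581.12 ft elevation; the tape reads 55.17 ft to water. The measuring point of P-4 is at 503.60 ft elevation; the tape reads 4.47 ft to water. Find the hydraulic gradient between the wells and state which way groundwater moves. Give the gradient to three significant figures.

Total head at P-2: h = 581.12 − 55.17 = 525.95 ft.
Total head at P-4: h = 503.60 − 4.47 = 499.13 ft.
Head difference: h(P-2) − h(P-4) = 525.95 − 499.13 = 26.82 ft.
Hydraulic gradient: i = |Δh| / L = 26.82 / 4618.1 = 0.00581.
Flow is from higher to lower head: from P-2 toward P-4, i.e. toward the west.

i ≈ 0.00581; groundwater flows toward the west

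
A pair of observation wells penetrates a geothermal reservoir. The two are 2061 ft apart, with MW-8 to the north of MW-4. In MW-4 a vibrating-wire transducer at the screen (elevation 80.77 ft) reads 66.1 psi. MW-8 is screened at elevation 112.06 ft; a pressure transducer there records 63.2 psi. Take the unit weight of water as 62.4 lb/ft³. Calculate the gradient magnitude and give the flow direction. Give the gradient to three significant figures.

i ≈ 0.0119; groundwater flows toward the south

Pressure head at MW-4: ψ = 144·P/γ = 144 × 66.1 / 62.4 = 152.54 ft.
Total head at MW-4: h = z + ψ = 80.77 + 152.54 = 233.31 ft.
Pressure head at MW-8: ψ = 144·P/γ = 144 × 63.2 / 62.4 = 145.85 ft.
Total head at MW-8: h = z + ψ = 112.06 + 145.85 = 257.91 ft.
Head difference: h(MW-4) − h(MW-8) = 233.31 − 257.91 = -24.60 ft.
Hydraulic gradient: i = |Δh| / L = 24.60 / 2061 = 0.0119.
Flow is from higher to lower head: from MW-8 toward MW-4, i.e. toward the south.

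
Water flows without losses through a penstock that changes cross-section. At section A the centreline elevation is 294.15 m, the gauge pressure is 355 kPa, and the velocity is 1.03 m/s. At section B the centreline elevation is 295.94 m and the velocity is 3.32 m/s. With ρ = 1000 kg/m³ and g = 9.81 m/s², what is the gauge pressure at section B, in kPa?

Pressure head at A: ψ₁ = P₁/(ρg) = 355×1000 / (1000 × 9.81) = 36.19 m.
Velocity heads: v₁²/2g = 1.03²/19.62 = 0.054 m; v₂²/2g = 3.32²/19.62 = 0.562 m.
Total head H = z₁ + ψ₁ + v₁²/2g = 294.15 + 36.19 + 0.054 = 330.39 m.
ψ₂ = H − z₂ − v₂²/2g = 330.39 − 295.94 − 0.562 = 33.89 m.
P₂ = ρgψ₂ = 1000 × 9.81 × 33.89 ≈ 332 kPa.

P₂ ≈ 332 kPa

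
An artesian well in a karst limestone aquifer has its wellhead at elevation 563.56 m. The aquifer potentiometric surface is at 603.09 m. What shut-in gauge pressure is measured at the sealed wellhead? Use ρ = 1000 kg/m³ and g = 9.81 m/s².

P ≈ 388 kPa

Head above the cap: Δh = 603.09 − 563.56 = 39.53 m.
P = ρgΔh = 1000 × 9.81 × 39.53 = 387789 Pa ≈ 388 kPa.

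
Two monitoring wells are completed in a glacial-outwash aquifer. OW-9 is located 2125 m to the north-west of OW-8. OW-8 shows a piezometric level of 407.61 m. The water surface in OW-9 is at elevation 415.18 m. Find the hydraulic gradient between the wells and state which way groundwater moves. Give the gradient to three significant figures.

i ≈ 0.00356; groundwater flows toward the south-east

Total head at OW-8: h = 407.61 m (water level in the piezometer is the total head).
Total head at OW-9: h = 415.18 m (water level in the piezometer is the total head).
Head difference: h(OW-8) − h(OW-9) = 407.61 − 415.18 = -7.57 m.
Hydraulic gradient: i = |Δh| / L = 7.57 / 2125 = 0.00356.
Flow is from higher to lower head: from OW-9 toward OW-8, i.e. toward the south-east.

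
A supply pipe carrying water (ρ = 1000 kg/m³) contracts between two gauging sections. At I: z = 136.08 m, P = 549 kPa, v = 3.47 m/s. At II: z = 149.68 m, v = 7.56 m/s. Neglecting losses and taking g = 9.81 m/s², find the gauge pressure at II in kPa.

Pressure head at I: ψ₁ = P₁/(ρg) = 549×1000 / (1000 × 9.81) = 55.96 m.
Velocity heads: v₁²/2g = 3.47²/19.62 = 0.614 m; v₂²/2g = 7.56²/19.62 = 2.913 m.
Total head H = z₁ + ψ₁ + v₁²/2g = 136.08 + 55.96 + 0.614 = 192.65 m.
ψ₂ = H − z₂ − v₂²/2g = 192.65 − 149.68 − 2.913 = 40.06 m.
P₂ = ρgψ₂ = 1000 × 9.81 × 40.06 ≈ 393 kPa.

P₂ ≈ 393 kPa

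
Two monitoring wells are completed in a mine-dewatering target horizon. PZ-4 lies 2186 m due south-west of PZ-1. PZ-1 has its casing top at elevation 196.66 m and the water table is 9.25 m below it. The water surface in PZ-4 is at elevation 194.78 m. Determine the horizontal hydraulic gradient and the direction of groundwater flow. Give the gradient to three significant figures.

Total head at PZ-1: h = 196.66 − 9.25 = 187.41 m.
Total head at PZ-4: h = 194.78 m (water level in the piezometer is the total head).
Head difference: h(PZ-1) − h(PZ-4) = 187.41 − 194.78 = -7.37 m.
Hydraulic gradient: i = |Δh| / L = 7.37 / 2186 = 0.00337.
Flow is from higher to lower head: from PZ-4 toward PZ-1, i.e. toward the north-east.

i ≈ 0.00337; groundwater flows toward the north-east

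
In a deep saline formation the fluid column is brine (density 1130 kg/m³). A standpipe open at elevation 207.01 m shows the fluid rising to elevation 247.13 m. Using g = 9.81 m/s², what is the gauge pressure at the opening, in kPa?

Pressure head ψ = h − z = 247.13 − 207.01 = 40.12 m.
P = ρgψ = 1130 × 9.81 × 40.12 = 444742 Pa ≈ 445 kPa.

P ≈ 445 kPa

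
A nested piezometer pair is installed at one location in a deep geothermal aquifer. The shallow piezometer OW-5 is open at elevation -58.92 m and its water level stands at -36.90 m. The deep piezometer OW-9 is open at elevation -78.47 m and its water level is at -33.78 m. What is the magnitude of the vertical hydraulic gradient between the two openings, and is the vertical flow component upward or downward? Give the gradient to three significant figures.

|i_v| ≈ 0.160; vertical flow is upward

Total head at OW-5: h = -36.90 m (water level in the standpipe).
Total head at OW-9: h = -33.78 m.
Δh = h(OW-5) − h(OW-9) = -36.90 − (-33.78) = -3.12 m.
Vertical separation Δz = -58.92 − (-78.47) = 19.55 m.
|i_v| = |Δh| / Δz = 3.12 / 19.55 = 0.160.
Head is higher in the deep piezometer, so vertical flow is upward (discharge condition).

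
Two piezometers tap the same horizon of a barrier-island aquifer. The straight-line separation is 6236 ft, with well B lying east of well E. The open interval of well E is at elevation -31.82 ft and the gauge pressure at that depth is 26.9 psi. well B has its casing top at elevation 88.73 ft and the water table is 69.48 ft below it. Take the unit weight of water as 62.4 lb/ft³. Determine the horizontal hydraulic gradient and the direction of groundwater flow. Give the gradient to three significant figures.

Pressure head at well E: ψ = 144·P/γ = 144 × 26.9 / 62.4 = 62.08 ft.
Total head at well E: h = z + ψ = -31.82 + 62.08 = 30.26 ft.
Total head at well B: h = 88.73 − 69.48 = 19.25 ft.
Head difference: h(well E) − h(well B) = 30.26 − 19.25 = 11.01 ft.
Hydraulic gradient: i = |Δh| / L = 11.01 / 6236 = 0.00177.
Flow is from higher to lower head: from well E toward well B, i.e. toward the east.

i ≈ 0.00177; groundwater flows toward the east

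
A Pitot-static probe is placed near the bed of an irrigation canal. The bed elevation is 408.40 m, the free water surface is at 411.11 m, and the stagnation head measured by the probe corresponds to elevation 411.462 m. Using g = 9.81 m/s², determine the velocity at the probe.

Near the bed, under hydrostatic conditions, the piezometric head (z + ψ) equals the free-surface elevation, 411.11 m.
Velocity head = total − piezometric = 411.462 − 411.11 = 0.352 m.
v = √(2g·h_v) = √(2 × 9.81 × 0.352) = 2.63 m/s.

v ≈ 2.63 m/s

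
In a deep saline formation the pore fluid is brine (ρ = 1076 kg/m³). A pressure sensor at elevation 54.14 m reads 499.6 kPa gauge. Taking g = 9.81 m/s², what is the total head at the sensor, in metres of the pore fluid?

ψ = P/(ρg) = 499.6×1000 / (1076 × 9.81) = 47.33 m.
h = z + ψ = 54.14 + 47.33 = 101.47 m.

h ≈ 101.47 m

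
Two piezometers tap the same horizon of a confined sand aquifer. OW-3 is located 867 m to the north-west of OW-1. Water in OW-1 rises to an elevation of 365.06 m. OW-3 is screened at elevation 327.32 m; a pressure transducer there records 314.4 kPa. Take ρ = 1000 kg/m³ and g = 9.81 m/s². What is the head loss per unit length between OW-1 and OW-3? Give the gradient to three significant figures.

Total head at OW-1: h = 365.06 m (water level in the piezometer is the total head).
Pressure head at OW-3: ψ = P/(ρg) = 314.4×1000 / (1000 × 9.81) = 32.05 m.
Total head at OW-3: h = z + ψ = 327.32 + 32.05 = 359.37 m.
Head difference: h(OW-1) − h(OW-3) = 365.06 − 359.37 = 5.69 m.
Hydraulic gradient: i = |Δh| / L = 5.69 / 867 = 0.00656.

i ≈ 0.00656 m/m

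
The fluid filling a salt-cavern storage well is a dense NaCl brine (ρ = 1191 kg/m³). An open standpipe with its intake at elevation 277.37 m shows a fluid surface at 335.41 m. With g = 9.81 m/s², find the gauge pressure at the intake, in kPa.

Pressure head ψ = h − z = 335.41 − 277.37 = 58.04 m.
P = ρgψ = 1191 × 9.81 × 58.04 = 678123 Pa ≈ 678 kPa.

P ≈ 678 kPa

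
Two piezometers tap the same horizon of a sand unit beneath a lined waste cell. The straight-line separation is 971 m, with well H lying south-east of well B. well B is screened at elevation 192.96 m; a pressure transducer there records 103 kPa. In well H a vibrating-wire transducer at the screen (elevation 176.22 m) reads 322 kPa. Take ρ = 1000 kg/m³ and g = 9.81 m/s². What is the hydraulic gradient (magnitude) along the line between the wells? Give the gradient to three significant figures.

Pressure head at well B: ψ = P/(ρg) = 103×1000 / (1000 × 9.81) = 10.50 m.
Total head at well B: h = z + ψ = 192.96 + 10.50 = 203.46 m.
Pressure head at well H: ψ = P/(ρg) = 322×1000 / (1000 × 9.81) = 32.82 m.
Total head at well H: h = z + ψ = 176.22 + 32.82 = 209.04 m.
Head difference: h(well B) − h(well H) = 203.46 − 209.04 = -5.58 m.
Hydraulic gradient: i = |Δh| / L = 5.58 / 971 = 0.00575.

i ≈ 0.00575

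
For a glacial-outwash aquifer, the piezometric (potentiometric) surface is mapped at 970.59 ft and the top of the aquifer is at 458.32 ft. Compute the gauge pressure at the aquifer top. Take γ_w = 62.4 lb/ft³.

P ≈ 222 psi

Pressure head at the aquifer top: ψ = h − z = 970.59 − 458.32 = 512.27 ft.
P = γψ/144 = 62.4 × 512.27 / 144 = 222 psi.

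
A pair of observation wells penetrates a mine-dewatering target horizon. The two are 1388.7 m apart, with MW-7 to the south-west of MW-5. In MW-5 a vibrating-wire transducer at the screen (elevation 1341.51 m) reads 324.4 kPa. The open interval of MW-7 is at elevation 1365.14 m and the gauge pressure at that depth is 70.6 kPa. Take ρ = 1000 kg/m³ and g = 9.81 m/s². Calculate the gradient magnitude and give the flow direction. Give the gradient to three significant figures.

i ≈ 0.00161; groundwater flows toward the south-west

Pressure head at MW-5: ψ = P/(ρg) = 324.4×1000 / (1000 × 9.81) = 33.07 m.
Total head at MW-5: h = z + ψ = 1341.51 + 33.07 = 1374.58 m.
Pressure head at MW-7: ψ = P/(ρg) = 70.6×1000 / (1000 × 9.81) = 7.20 m.
Total head at MW-7: h = z + ψ = 1365.14 + 7.20 = 1372.34 m.
Head difference: h(MW-5) − h(MW-7) = 1374.58 − 1372.34 = 2.24 m.
Hydraulic gradient: i = |Δh| / L = 2.24 / 1388.7 = 0.00161.
Flow is from higher to lower head: from MW-5 toward MW-7, i.e. toward the south-west.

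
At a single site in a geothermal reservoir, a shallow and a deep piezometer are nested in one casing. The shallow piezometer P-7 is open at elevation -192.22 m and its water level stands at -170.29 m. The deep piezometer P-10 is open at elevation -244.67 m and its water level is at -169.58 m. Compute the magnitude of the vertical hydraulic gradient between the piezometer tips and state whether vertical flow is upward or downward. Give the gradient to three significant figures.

|i_v| ≈ 0.0135; vertical flow is upward

Total head at P-7: h = -170.29 m (water level in the standpipe).
Total head at P-10: h = -169.58 m.
Δh = h(P-7) − h(P-10) = -170.29 − (-169.58) = -0.71 m.
Vertical separation Δz = -192.22 − (-244.67) = 52.45 m.
|i_v| = |Δh| / Δz = 0.71 / 52.45 = 0.0135.
Head is higher in the deep piezometer, so vertical flow is upward (discharge condition).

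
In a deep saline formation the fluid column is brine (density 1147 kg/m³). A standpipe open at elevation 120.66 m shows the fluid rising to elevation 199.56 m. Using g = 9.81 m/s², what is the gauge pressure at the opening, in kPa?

Pressure head ψ = h − z = 199.56 − 120.66 = 78.90 m.
P = ρgψ = 1147 × 9.81 × 78.90 = 887788 Pa ≈ 888 kPa.

P ≈ 888 kPa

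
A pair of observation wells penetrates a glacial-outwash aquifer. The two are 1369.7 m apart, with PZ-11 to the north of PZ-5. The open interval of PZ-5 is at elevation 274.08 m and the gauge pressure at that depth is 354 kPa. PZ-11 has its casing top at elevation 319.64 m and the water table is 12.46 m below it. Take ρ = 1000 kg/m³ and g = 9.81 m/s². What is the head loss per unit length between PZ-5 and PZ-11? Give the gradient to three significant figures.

i ≈ 0.00218 m/m

Pressure head at PZ-5: ψ = P/(ρg) = 354×1000 / (1000 × 9.81) = 36.09 m.
Total head at PZ-5: h = z + ψ = 274.08 + 36.09 = 310.17 m.
Total head at PZ-11: h = 319.64 − 12.46 = 307.18 m.
Head difference: h(PZ-5) − h(PZ-11) = 310.17 − 307.18 = 2.99 m.
Hydraulic gradient: i = |Δh| / L = 2.99 / 1369.7 = 0.00218.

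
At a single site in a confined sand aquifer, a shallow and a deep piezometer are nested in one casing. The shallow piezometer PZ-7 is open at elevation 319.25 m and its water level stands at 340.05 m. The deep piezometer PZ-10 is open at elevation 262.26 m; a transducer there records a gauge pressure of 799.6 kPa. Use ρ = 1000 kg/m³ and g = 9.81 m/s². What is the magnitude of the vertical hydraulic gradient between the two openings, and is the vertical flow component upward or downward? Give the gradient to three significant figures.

Total head at PZ-7: h = 340.05 m (water level in the standpipe).
Pressure head at PZ-10: ψ = P/(ρg) = 799.6×1000 / (1000 × 9.81) = 81.51 m.
Total head at PZ-10: h = z + ψ = 262.26 + 81.51 = 343.77 m.
Δh = h(PZ-7) − h(PZ-10) = 340.05 − 343.77 = -3.72 m.
Vertical separation Δz = 319.25 − 262.26 = 56.99 m.
|i_v| = |Δh| / Δz = 3.72 / 56.99 = 0.0653.
Head is higher in the deep piezometer, so vertical flow is upward (discharge condition).

|i_v| ≈ 0.0653; vertical flow is upward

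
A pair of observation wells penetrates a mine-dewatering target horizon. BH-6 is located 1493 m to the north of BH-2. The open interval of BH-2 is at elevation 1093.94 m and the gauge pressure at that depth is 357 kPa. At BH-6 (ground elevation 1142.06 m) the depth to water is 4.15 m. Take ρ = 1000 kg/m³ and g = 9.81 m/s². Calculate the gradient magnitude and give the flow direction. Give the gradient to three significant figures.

i ≈ 0.00508; groundwater flows toward the south

Pressure head at BH-2: ψ = P/(ρg) = 357×1000 / (1000 × 9.81) = 36.39 m.
Total head at BH-2: h = z + ψ = 1093.94 + 36.39 = 1130.33 m.
Total head at BH-6: h = 1142.06 − 4.15 = 1137.91 m.
Head difference: h(BH-2) − h(BH-6) = 1130.33 − 1137.91 = -7.58 m.
Hydraulic gradient: i = |Δh| / L = 7.58 / 1493 = 0.00508.
Flow is from higher to lower head: from BH-6 toward BH-2, i.e. toward the south.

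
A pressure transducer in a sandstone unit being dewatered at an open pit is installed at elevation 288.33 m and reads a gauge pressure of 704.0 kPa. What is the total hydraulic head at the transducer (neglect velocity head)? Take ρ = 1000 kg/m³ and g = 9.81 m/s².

ψ = P/(ρg) = 704.0×1000 / (1000 × 9.81) = 71.76 m.
h = z + ψ = 288.33 + 71.76 = 360.09 m.

h ≈ 360.09 m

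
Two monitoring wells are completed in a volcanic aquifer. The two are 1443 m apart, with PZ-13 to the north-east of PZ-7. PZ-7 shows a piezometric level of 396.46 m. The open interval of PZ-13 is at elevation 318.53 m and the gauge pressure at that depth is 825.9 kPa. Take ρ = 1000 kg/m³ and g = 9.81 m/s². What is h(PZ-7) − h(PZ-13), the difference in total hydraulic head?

Total head at PZ-7: h = 396.46 m (water level in the piezometer is the total head).
Pressure head at PZ-13: ψ = P/(ρg) = 825.9×1000 / (1000 × 9.81) = 84.19 m.
Total head at PZ-13: h = z + ψ = 318.53 + 84.19 = 402.72 m.
Head difference: h(PZ-7) − h(PZ-13) = 396.46 − 402.72 = -6.26 m.

Δh ≈ -6.26 m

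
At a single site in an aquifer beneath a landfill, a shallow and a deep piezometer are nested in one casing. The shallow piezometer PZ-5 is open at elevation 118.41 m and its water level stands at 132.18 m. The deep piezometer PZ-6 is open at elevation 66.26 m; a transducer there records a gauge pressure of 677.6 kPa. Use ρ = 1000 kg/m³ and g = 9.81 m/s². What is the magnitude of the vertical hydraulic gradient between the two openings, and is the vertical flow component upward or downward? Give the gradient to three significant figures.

|i_v| ≈ 0.0604; vertical flow is upward

Total head at PZ-5: h = 132.18 m (water level in the standpipe).
Pressure head at PZ-6: ψ = P/(ρg) = 677.6×1000 / (1000 × 9.81) = 69.07 m.
Total head at PZ-6: h = z + ψ = 66.26 + 69.07 = 135.33 m.
Δh = h(PZ-5) − h(PZ-6) = 132.18 − 135.33 = -3.15 m.
Vertical separation Δz = 118.41 − 66.26 = 52.15 m.
|i_v| = |Δh| / Δz = 3.15 / 52.15 = 0.0604.
Head is higher in the deep piezometer, so vertical flow is upward (discharge condition).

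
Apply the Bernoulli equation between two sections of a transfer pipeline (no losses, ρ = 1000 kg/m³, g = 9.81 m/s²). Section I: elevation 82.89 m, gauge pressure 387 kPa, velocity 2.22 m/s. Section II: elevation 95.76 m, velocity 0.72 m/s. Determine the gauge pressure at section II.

Pressure head at I: ψ₁ = P₁/(ρg) = 387×1000 / (1000 × 9.81) = 39.45 m.
Velocity heads: v₁²/2g = 2.22²/19.62 = 0.251 m; v₂²/2g = 0.72²/19.62 = 0.026 m.
Total head H = z₁ + ψ₁ + v₁²/2g = 82.89 + 39.45 + 0.251 = 122.59 m.
ψ₂ = H − z₂ − v₂²/2g = 122.59 − 95.76 − 0.026 = 26.80 m.
P₂ = ρgψ₂ = 1000 × 9.81 × 26.80 ≈ 263 kPa.

P₂ ≈ 263 kPa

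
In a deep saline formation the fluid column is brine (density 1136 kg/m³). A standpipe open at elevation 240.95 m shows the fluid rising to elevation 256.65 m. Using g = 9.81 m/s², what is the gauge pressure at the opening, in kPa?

P ≈ 175 kPa

Pressure head ψ = h − z = 256.65 − 240.95 = 15.70 m.
P = ρgψ = 1136 × 9.81 × 15.70 = 174963 Pa ≈ 175 kPa.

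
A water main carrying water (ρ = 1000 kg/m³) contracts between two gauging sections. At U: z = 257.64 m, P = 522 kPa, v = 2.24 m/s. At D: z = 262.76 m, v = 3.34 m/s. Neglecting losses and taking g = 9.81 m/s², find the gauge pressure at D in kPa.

P₂ ≈ 469 kPa

Pressure head at U: ψ₁ = P₁/(ρg) = 522×1000 / (1000 × 9.81) = 53.21 m.
Velocity heads: v₁²/2g = 2.24²/19.62 = 0.256 m; v₂²/2g = 3.34²/19.62 = 0.569 m.
Total head H = z₁ + ψ₁ + v₁²/2g = 257.64 + 53.21 + 0.256 = 311.11 m.
ψ₂ = H − z₂ − v₂²/2g = 311.11 − 262.76 − 0.569 = 47.78 m.
P₂ = ρgψ₂ = 1000 × 9.81 × 47.78 ≈ 469 kPa.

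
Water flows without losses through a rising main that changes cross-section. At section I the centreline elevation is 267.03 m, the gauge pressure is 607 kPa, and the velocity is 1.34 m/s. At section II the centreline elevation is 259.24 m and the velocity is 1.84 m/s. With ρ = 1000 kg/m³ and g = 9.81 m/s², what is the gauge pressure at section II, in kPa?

P₂ ≈ 683 kPa

Pressure head at I: ψ₁ = P₁/(ρg) = 607×1000 / (1000 × 9.81) = 61.88 m.
Velocity heads: v₁²/2g = 1.34²/19.62 = 0.092 m; v₂²/2g = 1.84²/19.62 = 0.173 m.
Total head H = z₁ + ψ₁ + v₁²/2g = 267.03 + 61.88 + 0.092 = 329.00 m.
ψ₂ = H − z₂ − v₂²/2g = 329.00 − 259.24 − 0.173 = 69.59 m.
P₂ = ρgψ₂ = 1000 × 9.81 × 69.59 ≈ 683 kPa.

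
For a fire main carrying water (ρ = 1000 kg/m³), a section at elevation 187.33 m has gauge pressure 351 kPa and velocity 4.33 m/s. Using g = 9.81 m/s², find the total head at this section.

h ≈ 224.07 m

Pressure head ψ = P/(ρg) = 351×1000 / (1000 × 9.81) = 35.78 m.
Velocity head = v²/(2g) = 4.33² / (2 × 9.81) = 0.956 m.
h = z + ψ + v²/(2g) = 187.33 + 35.78 + 0.956 = 224.07 m.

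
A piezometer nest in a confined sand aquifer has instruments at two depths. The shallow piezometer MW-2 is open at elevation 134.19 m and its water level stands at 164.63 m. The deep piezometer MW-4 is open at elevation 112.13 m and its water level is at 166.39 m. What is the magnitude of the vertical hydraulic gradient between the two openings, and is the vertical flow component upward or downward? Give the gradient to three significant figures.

Total head at MW-2: h = 164.63 m (water level in the standpipe).
Total head at MW-4: h = 166.39 m.
Δh = h(MW-2) − h(MW-4) = 164.63 − 166.39 = -1.76 m.
Vertical separation Δz = 134.19 − 112.13 = 22.06 m.
|i_v| = |Δh| / Δz = 1.76 / 22.06 = 0.0798.
Head is higher in the deep piezometer, so vertical flow is upward (discharge condition).

|i_v| ≈ 0.0798; vertical flow is upward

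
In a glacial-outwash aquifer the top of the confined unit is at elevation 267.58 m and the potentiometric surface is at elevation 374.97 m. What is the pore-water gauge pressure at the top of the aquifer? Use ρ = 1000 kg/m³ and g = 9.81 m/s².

Pressure head at the aquifer top: ψ = h − z = 374.97 − 267.58 = 107.39 m.
P = ρgψ = 1000 × 9.81 × 107.39 = 1053496 Pa ≈ 1050 kPa.

P ≈ 1050 kPa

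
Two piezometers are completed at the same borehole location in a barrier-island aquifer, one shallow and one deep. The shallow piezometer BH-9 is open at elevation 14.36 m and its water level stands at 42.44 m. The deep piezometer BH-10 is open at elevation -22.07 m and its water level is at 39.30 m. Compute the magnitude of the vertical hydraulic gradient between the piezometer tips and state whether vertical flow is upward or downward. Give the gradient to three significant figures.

|i_v| ≈ 0.0862; vertical flow is downward

Total head at BH-9: h = 42.44 m (water level in the standpipe).
Total head at BH-10: h = 39.30 m.
Δh = h(BH-9) − h(BH-10) = 42.44 − 39.30 = 3.14 m.
Vertical separation Δz = 14.36 − (-22.07) = 36.43 m.
|i_v| = |Δh| / Δz = 3.14 / 36.43 = 0.0862.
Head is higher in the shallow piezometer, so vertical flow is downward (recharge condition).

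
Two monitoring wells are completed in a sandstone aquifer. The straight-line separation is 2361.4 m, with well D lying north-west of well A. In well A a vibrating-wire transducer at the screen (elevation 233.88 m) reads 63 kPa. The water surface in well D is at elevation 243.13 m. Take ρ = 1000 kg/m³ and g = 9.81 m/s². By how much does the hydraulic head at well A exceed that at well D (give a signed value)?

Pressure head at well A: ψ = P/(ρg) = 63×1000 / (1000 × 9.81) = 6.42 m.
Total head at well A: h = z + ψ = 233.88 + 6.42 = 240.30 m.
Total head at well D: h = 243.13 m (water level in the piezometer is the total head).
Head difference: h(well A) − h(well D) = 240.30 − 243.13 = -2.83 m.

Δh ≈ -2.83 m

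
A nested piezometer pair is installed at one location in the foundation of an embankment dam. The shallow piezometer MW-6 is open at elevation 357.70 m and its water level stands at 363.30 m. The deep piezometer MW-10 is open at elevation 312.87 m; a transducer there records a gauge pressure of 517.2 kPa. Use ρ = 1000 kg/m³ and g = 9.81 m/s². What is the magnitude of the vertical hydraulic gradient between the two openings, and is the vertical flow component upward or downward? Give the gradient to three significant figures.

Total head at MW-6: h = 363.30 m (water level in the standpipe).
Pressure head at MW-10: ψ = P/(ρg) = 517.2×1000 / (1000 × 9.81) = 52.72 m.
Total head at MW-10: h = z + ψ = 312.87 + 52.72 = 365.59 m.
Δh = h(MW-6) − h(MW-10) = 363.30 − 365.59 = -2.29 m.
Vertical separation Δz = 357.70 − 312.87 = 44.83 m.
|i_v| = |Δh| / Δz = 2.29 / 44.83 = 0.0511.
Head is higher in the deep piezometer, so vertical flow is upward (discharge condition).

|i_v| ≈ 0.0511; vertical flow is upward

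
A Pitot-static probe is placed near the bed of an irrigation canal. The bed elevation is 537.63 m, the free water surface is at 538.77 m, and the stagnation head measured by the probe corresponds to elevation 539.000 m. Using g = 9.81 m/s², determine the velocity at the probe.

v ≈ 2.12 m/s

Near the bed, under hydrostatic conditions, the piezometric head (z + ψ) equals the free-surface elevation, 538.77 m.
Velocity head = total − piezometric = 539.000 − 538.77 = 0.230 m.
v = √(2g·h_v) = √(2 × 9.81 × 0.230) = 2.12 m/s.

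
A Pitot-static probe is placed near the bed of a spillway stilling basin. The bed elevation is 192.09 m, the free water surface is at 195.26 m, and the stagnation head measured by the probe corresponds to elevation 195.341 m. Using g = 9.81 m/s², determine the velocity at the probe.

v ≈ 1.26 m/s

Near the bed, under hydrostatic conditions, the piezometric head (z + ψ) equals the free-surface elevation, 195.26 m.
Velocity head = total − piezometric = 195.341 − 195.26 = 0.081 m.
v = √(2g·h_v) = √(2 × 9.81 × 0.081) = 1.26 m/s.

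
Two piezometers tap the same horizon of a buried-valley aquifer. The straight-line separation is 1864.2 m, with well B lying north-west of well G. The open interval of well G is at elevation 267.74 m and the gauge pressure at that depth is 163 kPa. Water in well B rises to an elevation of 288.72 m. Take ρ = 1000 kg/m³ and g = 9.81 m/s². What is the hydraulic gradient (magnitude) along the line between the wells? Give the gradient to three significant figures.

i ≈ 0.00234

Pressure head at well G: ψ = P/(ρg) = 163×1000 / (1000 × 9.81) = 16.62 m.
Total head at well G: h = z + ψ = 267.74 + 16.62 = 284.36 m.
Total head at well B: h = 288.72 m (water level in the piezometer is the total head).
Head difference: h(well G) − h(well B) = 284.36 − 288.72 = -4.36 m.
Hydraulic gradient: i = |Δh| / L = 4.36 / 1864.2 = 0.00234.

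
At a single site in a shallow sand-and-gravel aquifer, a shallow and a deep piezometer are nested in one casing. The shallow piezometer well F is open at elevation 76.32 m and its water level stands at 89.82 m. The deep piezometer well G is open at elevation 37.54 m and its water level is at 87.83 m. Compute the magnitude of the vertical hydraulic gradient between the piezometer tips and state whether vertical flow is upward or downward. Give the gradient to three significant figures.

|i_v| ≈ 0.0513; vertical flow is downward

Total head at well F: h = 89.82 m (water level in the standpipe).
Total head at well G: h = 87.83 m.
Δh = h(well F) − h(well G) = 89.82 − 87.83 = 1.99 m.
Vertical separation Δz = 76.32 − 37.54 = 38.78 m.
|i_v| = |Δh| / Δz = 1.99 / 38.78 = 0.0513.
Head is higher in the shallow piezometer, so vertical flow is downward (recharge condition).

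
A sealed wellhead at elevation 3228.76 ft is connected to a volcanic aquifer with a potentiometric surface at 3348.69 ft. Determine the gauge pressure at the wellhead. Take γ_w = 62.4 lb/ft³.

Head above the cap: Δh = 3348.69 − 3228.76 = 119.93 ft.
P = γΔh/144 = 62.4 × 119.93 / 144 = 52.0 psi.

P ≈ 52.0 psi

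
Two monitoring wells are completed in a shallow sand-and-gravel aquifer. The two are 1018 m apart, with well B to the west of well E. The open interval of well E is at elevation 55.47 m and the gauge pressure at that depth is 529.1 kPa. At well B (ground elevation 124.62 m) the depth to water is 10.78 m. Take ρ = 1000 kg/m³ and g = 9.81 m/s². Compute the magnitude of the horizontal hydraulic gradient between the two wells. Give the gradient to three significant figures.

Pressure head at well E: ψ = P/(ρg) = 529.1×1000 / (1000 × 9.81) = 53.93 m.
Total head at well E: h = z + ψ = 55.47 + 53.93 = 109.40 m.
Total head at well B: h = 124.62 − 10.78 = 113.84 m.
Head difference: h(well E) − h(well B) = 109.40 − 113.84 = -4.44 m.
Hydraulic gradient: i = |Δh| / L = 4.44 / 1018 = 0.00436.

i ≈ 0.00436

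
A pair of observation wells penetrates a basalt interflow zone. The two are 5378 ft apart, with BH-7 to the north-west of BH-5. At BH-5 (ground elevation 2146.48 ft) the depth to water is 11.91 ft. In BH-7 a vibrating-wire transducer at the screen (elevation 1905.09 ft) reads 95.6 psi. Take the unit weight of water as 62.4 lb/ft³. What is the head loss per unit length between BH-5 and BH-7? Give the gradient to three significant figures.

Total head at BH-5: h = 2146.48 − 11.91 = 2134.57 ft.
Pressure head at BH-7: ψ = 144·P/γ = 144 × 95.6 / 62.4 = 220.62 ft.
Total head at BH-7: h = z + ψ = 1905.09 + 220.62 = 2125.71 ft.
Head difference: h(BH-5) − h(BH-7) = 2134.57 − 2125.71 = 8.86 ft.
Hydraulic gradient: i = |Δh| / L = 8.86 / 5378 = 0.00165.

i ≈ 0.00165 ft/ft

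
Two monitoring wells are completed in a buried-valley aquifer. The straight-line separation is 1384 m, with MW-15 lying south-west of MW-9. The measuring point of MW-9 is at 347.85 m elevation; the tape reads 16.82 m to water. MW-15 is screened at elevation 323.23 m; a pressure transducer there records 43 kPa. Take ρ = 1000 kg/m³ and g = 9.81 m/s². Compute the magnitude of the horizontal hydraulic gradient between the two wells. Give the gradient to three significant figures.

Total head at MW-9: h = 347.85 − 16.82 = 331.03 m.
Pressure head at MW-15: ψ = P/(ρg) = 43×1000 / (1000 × 9.81) = 4.38 m.
Total head at MW-15: h = z + ψ = 323.23 + 4.38 = 327.61 m.
Head difference: h(MW-9) − h(MW-15) = 331.03 − 327.61 = 3.42 m.
Hydraulic gradient: i = |Δh| / L = 3.42 / 1384 = 0.00247.

i ≈ 0.00247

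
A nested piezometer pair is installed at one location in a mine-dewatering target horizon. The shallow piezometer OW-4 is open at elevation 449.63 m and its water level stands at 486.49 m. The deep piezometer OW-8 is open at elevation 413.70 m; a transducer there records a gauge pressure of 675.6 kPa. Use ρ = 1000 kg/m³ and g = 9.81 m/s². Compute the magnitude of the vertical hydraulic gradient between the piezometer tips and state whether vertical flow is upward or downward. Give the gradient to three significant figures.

Total head at OW-4: h = 486.49 m (water level in the standpipe).
Pressure head at OW-8: ψ = P/(ρg) = 675.6×1000 / (1000 × 9.81) = 68.87 m.
Total head at OW-8: h = z + ψ = 413.70 + 68.87 = 482.57 m.
Δh = h(OW-4) − h(OW-8) = 486.49 − 482.57 = 3.92 m.
Vertical separation Δz = 449.63 − 413.70 = 35.93 m.
|i_v| = |Δh| / Δz = 3.92 / 35.93 = 0.109.
Head is higher in the shallow piezometer, so vertical flow is downward (recharge condition).

|i_v| ≈ 0.109; vertical flow is downward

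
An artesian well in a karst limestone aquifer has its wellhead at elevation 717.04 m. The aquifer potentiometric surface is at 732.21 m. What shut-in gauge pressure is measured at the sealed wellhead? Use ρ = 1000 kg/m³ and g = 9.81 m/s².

Head above the cap: Δh = 732.21 − 717.04 = 15.17 m.
P = ρgΔh = 1000 × 9.81 × 15.17 = 148818 Pa ≈ 149 kPa.

P ≈ 149 kPa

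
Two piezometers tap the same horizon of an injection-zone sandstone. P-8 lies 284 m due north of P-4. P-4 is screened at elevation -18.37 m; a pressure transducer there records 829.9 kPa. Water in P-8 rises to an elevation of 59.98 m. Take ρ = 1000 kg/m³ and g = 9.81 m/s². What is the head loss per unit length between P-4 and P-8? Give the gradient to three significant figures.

Pressure head at P-4: ψ = P/(ρg) = 829.9×1000 / (1000 × 9.81) = 84.60 m.
Total head at P-4: h = z + ψ = -18.37 + 84.60 = 66.23 m.
Total head at P-8: h = 59.98 m (water level in the piezometer is the total head).
Head difference: h(P-4) − h(P-8) = 66.23 − 59.98 = 6.25 m.
Hydraulic gradient: i = |Δh| / L = 6.25 / 284 = 0.0220.

i ≈ 0.0220 m/m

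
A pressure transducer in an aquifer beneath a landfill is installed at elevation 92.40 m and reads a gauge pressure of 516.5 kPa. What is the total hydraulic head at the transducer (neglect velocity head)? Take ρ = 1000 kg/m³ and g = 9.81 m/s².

ψ = P/(ρg) = 516.5×1000 / (1000 × 9.81) = 52.65 m.
h = z + ψ = 92.40 + 52.65 = 145.05 m.

h ≈ 145.05 m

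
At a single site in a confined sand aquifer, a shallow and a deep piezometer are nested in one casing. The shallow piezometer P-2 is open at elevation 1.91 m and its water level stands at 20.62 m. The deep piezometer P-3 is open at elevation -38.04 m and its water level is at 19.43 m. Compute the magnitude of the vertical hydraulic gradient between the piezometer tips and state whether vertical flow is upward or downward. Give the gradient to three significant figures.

Total head at P-2: h = 20.62 m (water level in the standpipe).
Total head at P-3: h = 19.43 m.
Δh = h(P-2) − h(P-3) = 20.62 − 19.43 = 1.19 m.
Vertical separation Δz = 1.91 − (-38.04) = 39.95 m.
|i_v| = |Δh| / Δz = 1.19 / 39.95 = 0.0298.
Head is higher in the shallow piezometer, so vertical flow is downward (recharge condition).

|i_v| ≈ 0.0298; vertical flow is downward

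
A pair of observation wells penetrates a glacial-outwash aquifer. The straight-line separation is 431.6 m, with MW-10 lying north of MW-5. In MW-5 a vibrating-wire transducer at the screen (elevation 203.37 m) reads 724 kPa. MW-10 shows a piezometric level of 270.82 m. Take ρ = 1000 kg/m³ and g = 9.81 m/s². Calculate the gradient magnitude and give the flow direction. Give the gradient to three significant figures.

Pressure head at MW-5: ψ = P/(ρg) = 724×1000 / (1000 × 9.81) = 73.80 m.
Total head at MW-5: h = z + ψ = 203.37 + 73.80 = 277.17 m.
Total head at MW-10: h = 270.82 m (water level in the piezometer is the total head).
Head difference: h(MW-5) − h(MW-10) = 277.17 − 270.82 = 6.35 m.
Hydraulic gradient: i = |Δh| / L = 6.35 / 431.6 = 0.0147.
Flow is from higher to lower head: from MW-5 toward MW-10, i.e. toward the north.

i ≈ 0.0147; groundwater flows toward the north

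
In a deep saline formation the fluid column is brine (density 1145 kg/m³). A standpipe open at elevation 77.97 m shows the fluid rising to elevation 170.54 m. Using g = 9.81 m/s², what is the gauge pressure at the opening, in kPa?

Pressure head ψ = h − z = 170.54 − 77.97 = 92.57 m.
P = ρgψ = 1145 × 9.81 × 92.57 = 1039788 Pa ≈ 1040 kPa.

P ≈ 1040 kPa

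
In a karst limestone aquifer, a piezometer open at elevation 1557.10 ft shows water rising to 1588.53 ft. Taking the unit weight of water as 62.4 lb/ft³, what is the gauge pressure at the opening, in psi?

Pressure head ψ = h − z = 1588.53 − 1557.10 = 31.43 ft.
P = γ·ψ / 144 = 62.4 × 31.43 / 144 = 13.6 psi.

P ≈ 13.6 psi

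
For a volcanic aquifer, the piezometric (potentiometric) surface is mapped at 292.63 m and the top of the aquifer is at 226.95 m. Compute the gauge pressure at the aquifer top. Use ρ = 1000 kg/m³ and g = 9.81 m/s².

Pressure head at the aquifer top: ψ = h − z = 292.63 − 226.95 = 65.68 m.
P = ρgψ = 1000 × 9.81 × 65.68 = 644321 Pa ≈ 644 kPa.

P ≈ 644 kPa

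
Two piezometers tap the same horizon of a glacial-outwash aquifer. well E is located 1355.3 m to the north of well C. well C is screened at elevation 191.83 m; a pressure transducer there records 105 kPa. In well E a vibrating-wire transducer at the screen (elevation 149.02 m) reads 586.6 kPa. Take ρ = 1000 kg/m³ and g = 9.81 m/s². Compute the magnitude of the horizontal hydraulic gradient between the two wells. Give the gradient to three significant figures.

Pressure head at well C: ψ = P/(ρg) = 105×1000 / (1000 × 9.81) = 10.70 m.
Total head at well C: h = z + ψ = 191.83 + 10.70 = 202.53 m.
Pressure head at well E: ψ = P/(ρg) = 586.6×1000 / (1000 × 9.81) = 59.80 m.
Total head at well E: h = z + ψ = 149.02 + 59.80 = 208.82 m.
Head difference: h(well C) − h(well E) = 202.53 − 208.82 = -6.29 m.
Hydraulic gradient: i = |Δh| / L = 6.29 / 1355.3 = 0.00464.

i ≈ 0.00464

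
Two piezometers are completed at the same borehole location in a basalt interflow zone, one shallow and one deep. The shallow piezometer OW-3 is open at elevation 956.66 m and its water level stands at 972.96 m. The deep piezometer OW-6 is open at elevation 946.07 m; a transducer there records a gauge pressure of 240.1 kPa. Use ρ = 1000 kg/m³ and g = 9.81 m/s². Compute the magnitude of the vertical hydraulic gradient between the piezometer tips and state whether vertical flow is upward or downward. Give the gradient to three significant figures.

|i_v| ≈ 0.228; vertical flow is downward

Total head at OW-3: h = 972.96 m (water level in the standpipe).
Pressure head at OW-6: ψ = P/(ρg) = 240.1×1000 / (1000 × 9.81) = 24.48 m.
Total head at OW-6: h = z + ψ = 946.07 + 24.48 = 970.55 m.
Δh = h(OW-3) − h(OW-6) = 972.96 − 970.55 = 2.41 m.
Vertical separation Δz = 956.66 − 946.07 = 10.59 m.
|i_v| = |Δh| / Δz = 2.41 / 10.59 = 0.228.
Head is higher in the shallow piezometer, so vertical flow is downward (recharge condition).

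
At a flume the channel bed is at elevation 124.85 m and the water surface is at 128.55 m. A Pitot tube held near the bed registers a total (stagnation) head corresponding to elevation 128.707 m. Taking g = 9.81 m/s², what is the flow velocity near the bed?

v ≈ 1.76 m/s

Near the bed, under hydrostatic conditions, the piezometric head (z + ψ) equals the free-surface elevation, 128.55 m.
Velocity head = total − piezometric = 128.707 − 128.55 = 0.157 m.
v = √(2g·h_v) = √(2 × 9.81 × 0.157) = 1.76 m/s.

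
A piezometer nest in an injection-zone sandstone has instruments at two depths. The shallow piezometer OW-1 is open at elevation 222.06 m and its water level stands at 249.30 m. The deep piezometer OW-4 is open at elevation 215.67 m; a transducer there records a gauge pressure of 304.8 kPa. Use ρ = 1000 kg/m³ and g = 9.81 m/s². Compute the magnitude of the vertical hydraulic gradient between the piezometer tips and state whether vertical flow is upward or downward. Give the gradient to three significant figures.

Total head at OW-1: h = 249.30 m (water level in the standpipe).
Pressure head at OW-4: ψ = P/(ρg) = 304.8×1000 / (1000 × 9.81) = 31.07 m.
Total head at OW-4: h = z + ψ = 215.67 + 31.07 = 246.74 m.
Δh = h(OW-1) − h(OW-4) = 249.30 − 246.74 = 2.56 m.
Vertical separation Δz = 222.06 − 215.67 = 6.39 m.
|i_v| = |Δh| / Δz = 2.56 / 6.39 = 0.401.
Head is higher in the shallow piezometer, so vertical flow is downward (recharge condition).

|i_v| ≈ 0.401; vertical flow is downward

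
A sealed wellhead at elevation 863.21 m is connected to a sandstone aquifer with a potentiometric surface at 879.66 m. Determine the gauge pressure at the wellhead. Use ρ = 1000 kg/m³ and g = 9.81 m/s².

P ≈ 161 kPa

Head above the cap: Δh = 879.66 − 863.21 = 16.45 m.
P = ρgΔh = 1000 × 9.81 × 16.45 = 161374 Pa ≈ 161 kPa.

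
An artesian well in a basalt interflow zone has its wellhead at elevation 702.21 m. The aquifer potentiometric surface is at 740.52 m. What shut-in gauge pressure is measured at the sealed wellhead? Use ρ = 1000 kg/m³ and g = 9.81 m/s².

P ≈ 376 kPa

Head above the cap: Δh = 740.52 − 702.21 = 38.31 m.
P = ρgΔh = 1000 × 9.81 × 38.31 = 375821 Pa ≈ 376 kPa.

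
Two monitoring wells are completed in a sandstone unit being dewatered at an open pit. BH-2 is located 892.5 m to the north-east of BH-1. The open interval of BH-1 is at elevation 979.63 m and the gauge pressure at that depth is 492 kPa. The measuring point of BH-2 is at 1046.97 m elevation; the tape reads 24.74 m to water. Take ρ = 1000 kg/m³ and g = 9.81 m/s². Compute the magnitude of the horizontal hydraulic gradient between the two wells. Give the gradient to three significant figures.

i ≈ 0.00846

Pressure head at BH-1: ψ = P/(ρg) = 492×1000 / (1000 × 9.81) = 50.15 m.
Total head at BH-1: h = z + ψ = 979.63 + 50.15 = 1029.78 m.
Total head at BH-2: h = 1046.97 − 24.74 = 1022.23 m.
Head difference: h(BH-1) − h(BH-2) = 1029.78 − 1022.23 = 7.55 m.
Hydraulic gradient: i = |Δh| / L = 7.55 / 892.5 = 0.00846.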